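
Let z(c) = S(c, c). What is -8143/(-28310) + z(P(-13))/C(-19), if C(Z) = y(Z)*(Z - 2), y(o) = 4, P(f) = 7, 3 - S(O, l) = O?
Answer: 199313/594510 ≈ 0.33526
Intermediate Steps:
S(O, l) = 3 - O
z(c) = 3 - c
C(Z) = -8 + 4*Z (C(Z) = 4*(Z - 2) = 4*(-2 + Z) = -8 + 4*Z)
-8143/(-28310) + z(P(-13))/C(-19) = -8143/(-28310) + (3 - 1*7)/(-8 + 4*(-19)) = -8143*(-1/28310) + (3 - 7)/(-8 - 76) = 8143/28310 - 4/(-84) = 8143/28310 - 4*(-1/84) = 8143/28310 + 1/21 = 199313/594510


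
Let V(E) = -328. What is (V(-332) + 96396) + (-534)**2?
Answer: 381224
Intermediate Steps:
(V(-332) + 96396) + (-534)**2 = (-328 + 96396) + (-534)**2 = 96068 + 285156 = 381224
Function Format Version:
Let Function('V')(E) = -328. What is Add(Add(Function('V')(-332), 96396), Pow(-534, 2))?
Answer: 381224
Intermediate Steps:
Add(Add(Function('V')(-332), 96396), Pow(-534, 2)) = Add(Add(-328, 96396), Pow(-534, 2)) = Add(96068, 285156) = 381224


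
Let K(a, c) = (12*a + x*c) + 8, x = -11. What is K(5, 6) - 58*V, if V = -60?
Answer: 3482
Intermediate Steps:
K(a, c) = 8 - 11*c + 12*a (K(a, c) = (12*a - 11*c) + 8 = (-11*c + 12*a) + 8 = 8 - 11*c + 12*a)
K(5, 6) - 58*V = (8 - 11*6 + 12*5) - 58*(-60) = (8 - 66 + 60) + 3480 = 2 + 3480 = 3482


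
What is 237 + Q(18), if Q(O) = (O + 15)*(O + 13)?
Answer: 1260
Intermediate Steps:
Q(O) = (13 + O)*(15 + O) (Q(O) = (15 + O)*(13 + O) = (13 + O)*(15 + O))
237 + Q(18) = 237 + (195 + 18² + 28*18) = 237 + (195 + 324 + 504) = 237 + 1023 = 1260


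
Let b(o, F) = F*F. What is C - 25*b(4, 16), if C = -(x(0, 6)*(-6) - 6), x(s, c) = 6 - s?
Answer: -6358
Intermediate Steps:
C = 42 (C = -((6 - 1*0)*(-6) - 6) = -((6 + 0)*(-6) - 6) = -(6*(-6) - 6) = -(-36 - 6) = -1*(-42) = 42)
b(o, F) = F²
C - 25*b(4, 16) = 42 - 25*16² = 42 - 25*256 = 42 - 6400 = -6358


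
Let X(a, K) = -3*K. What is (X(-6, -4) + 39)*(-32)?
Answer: -1632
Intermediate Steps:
(X(-6, -4) + 39)*(-32) = (-3*(-4) + 39)*(-32) = (12 + 39)*(-32) = 51*(-32) = -1632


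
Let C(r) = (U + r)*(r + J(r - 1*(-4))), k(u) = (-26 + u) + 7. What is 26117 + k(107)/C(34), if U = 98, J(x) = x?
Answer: 2820637/108 ≈ 26117.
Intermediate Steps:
k(u) = -19 + u
C(r) = (4 + 2*r)*(98 + r) (C(r) = (98 + r)*(r + (r - 1*(-4))) = (98 + r)*(r + (r + 4)) = (98 + r)*(r + (4 + r)) = (98 + r)*(4 + 2*r) = (4 + 2*r)*(98 + r))
26117 + k(107)/C(34) = 26117 + (-19 + 107)/(392 + 2*34² + 200*34) = 26117 + 88/(392 + 2*1156 + 6800) = 26117 + 88/(392 + 2312 + 6800) = 26117 + 88/9504 = 26117 + 88*(1/9504) = 26117 + 1/108 = 2820637/108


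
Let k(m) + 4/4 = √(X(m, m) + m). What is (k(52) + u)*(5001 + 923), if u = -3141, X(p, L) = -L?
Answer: -18613208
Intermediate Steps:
k(m) = -1 (k(m) = -1 + √(-m + m) = -1 + √0 = -1 + 0 = -1)
(k(52) + u)*(5001 + 923) = (-1 - 3141)*(5001 + 923) = -3142*5924 = -18613208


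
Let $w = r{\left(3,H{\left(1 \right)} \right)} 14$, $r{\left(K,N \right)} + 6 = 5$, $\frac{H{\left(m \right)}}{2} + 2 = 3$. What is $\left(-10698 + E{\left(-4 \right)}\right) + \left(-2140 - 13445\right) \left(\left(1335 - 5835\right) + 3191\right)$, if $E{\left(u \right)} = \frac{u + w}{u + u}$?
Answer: $\frac{81560277}{4} \approx 2.039 \cdot 10^{7}$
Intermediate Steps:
$H{\left(m \right)} = 2$ ($H{\left(m \right)} = -4 + 2 \cdot 3 = -4 + 6 = 2$)
$r{\left(K,N \right)} = -1$ ($r{\left(K,N \right)} = -6 + 5 = -1$)
$w = -14$ ($w = \left(-1\right) 14 = -14$)
$E{\left(u \right)} = \frac{-14 + u}{2 u}$ ($E{\left(u \right)} = \frac{u - 14}{u + u} = \frac{-14 + u}{2 u}$)
$\left(-10698 + E{\left(-4 \right)}\right) + \left(-2140 - 13445\right) \left(\left(1335 - 5835\right) + 3191\right) = \left(-10698 + \frac{-14 - 4}{2 \left(-4\right)}\right) + \left(-2140 - 13445\right) \left(\left(1335 - 5835\right) + 3191\right) = \left(-10698 + \frac{1}{2} \left(- \frac{1}{4}\right) \left(-18\right)\right) - 15585 \left(-4500 + 3191\right) = \left(-10698 + \frac{9}{4}\right) - -20400765 = - \frac{42783}{4} + 20400765 = \frac{81560277}{4}$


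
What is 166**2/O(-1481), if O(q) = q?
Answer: -27556/1481 ≈ -18.606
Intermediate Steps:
166**2/O(-1481) = 166**2/(-1481) = 27556*(-1/1481) = -27556/1481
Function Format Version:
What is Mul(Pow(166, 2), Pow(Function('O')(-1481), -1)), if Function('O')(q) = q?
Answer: Rational(-27556, 1481) ≈ -18.606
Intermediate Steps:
Mul(Pow(166, 2), Pow(Function('O')(-1481), -1)) = Mul(Pow(166, 2), Pow(-1481, -1)) = Mul(27556, Rational(-1, 1481)) = Rational(-27556, 1481)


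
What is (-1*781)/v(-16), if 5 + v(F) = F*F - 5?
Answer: -781/246 ≈ -3.1748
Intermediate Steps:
v(F) = -10 + F² (v(F) = -5 + (F*F - 5) = -5 + (F² - 5) = -5 + (-5 + F²) = -10 + F²)
(-1*781)/v(-16) = (-1*781)/(-10 + (-16)²) = -781/(-10 + 256) = -781/246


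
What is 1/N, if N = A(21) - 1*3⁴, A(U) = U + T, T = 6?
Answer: -1/54 ≈ -0.018519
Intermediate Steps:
A(U) = 6 + U (A(U) = U + 6 = 6 + U)
N = -54 (N = (6 + 21) - 1*3⁴ = 27 - 1*81 = 27 - 81 = -54)
1/N = 1/(-54) = -1/54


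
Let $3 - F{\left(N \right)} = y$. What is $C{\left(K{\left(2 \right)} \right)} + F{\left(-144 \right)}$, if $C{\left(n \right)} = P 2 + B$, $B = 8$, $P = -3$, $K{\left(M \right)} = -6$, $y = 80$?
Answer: $-75$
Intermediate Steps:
$F{\left(N \right)} = -77$ ($F{\left(N \right)} = 3 - 80 = -77$)
$C{\left(n \right)} = 2$ ($C{\left(n \right)} = \left(-3\right) 2 + 8 = -6 + 8 = 2$)
$C{\left(K{\left(2 \right)} \right)} + F{\left(-144 \right)} = 2 - 77 = -75$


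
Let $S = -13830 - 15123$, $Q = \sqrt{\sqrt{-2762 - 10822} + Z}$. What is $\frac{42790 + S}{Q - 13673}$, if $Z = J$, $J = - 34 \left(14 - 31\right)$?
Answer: $\frac{13837}{-13673 + \sqrt{2} \sqrt{289 + 2 i \sqrt{849}}} \approx -1.0138 - 0.00017914 i$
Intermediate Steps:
$J = 578$ ($J = \left(-34\right) \left(-17\right) = 578$)
$Z = 578$
$Q = \sqrt{578 + 4 i \sqrt{849}}$ ($Q = \sqrt{\sqrt{-2762 - 10822} + 578} = \sqrt{\sqrt{-13584} + 578} = \sqrt{4 i \sqrt{849} + 578} = \sqrt{578 + 4 i \sqrt{849}} \approx 24.162 + 2.4118 i$)
$S = -28953$
$\frac{42790 + S}{Q - 13673} = \frac{42790 - 28953}{\sqrt{578 + 4 i \sqrt{849}} - 13673} = \frac{13837}{-13673 + \sqrt{578 + 4 i \sqrt{849}}}$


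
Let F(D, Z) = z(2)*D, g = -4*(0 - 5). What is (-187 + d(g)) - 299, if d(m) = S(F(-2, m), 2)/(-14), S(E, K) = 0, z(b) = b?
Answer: -486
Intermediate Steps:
g = 20 (g = -4*(-5) = 20)
F(D, Z) = 2*D
d(m) = 0 (d(m) = 0/(-14) = 0*(-1/14) = 0)
(-187 + d(g)) - 299 = (-187 + 0) - 299 = -187 - 299 = -486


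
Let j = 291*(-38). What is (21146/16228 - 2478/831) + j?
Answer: -24857490967/2247578 ≈ -11060.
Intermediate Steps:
j = -11058
(21146/16228 - 2478/831) + j = (21146/16228 - 2478/831) - 11058 = (21146*(1/16228) - 2478*1/831) - 11058 = (10573/8114 - 826/277) - 11058 = -3773443/2247578 - 11058 = -24857490967/2247578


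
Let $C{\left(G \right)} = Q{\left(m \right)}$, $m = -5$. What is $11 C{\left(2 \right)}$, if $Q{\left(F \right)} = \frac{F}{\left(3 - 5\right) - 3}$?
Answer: $11$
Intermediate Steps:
$Q{\left(F \right)} = - \frac{F}{5}$ ($Q{\left(F \right)} = \frac{F}{-2 - 3} = \frac{F}{-5} = F \left(- \frac{1}{5}\right) = - \frac{F}{5}$)
$C{\left(G \right)} = 1$ ($C{\left(G \right)} = \left(- \frac{1}{5}\right) \left(-5\right) = 1$)
$11 C{\left(2 \right)} = 11 \cdot 1 = 11$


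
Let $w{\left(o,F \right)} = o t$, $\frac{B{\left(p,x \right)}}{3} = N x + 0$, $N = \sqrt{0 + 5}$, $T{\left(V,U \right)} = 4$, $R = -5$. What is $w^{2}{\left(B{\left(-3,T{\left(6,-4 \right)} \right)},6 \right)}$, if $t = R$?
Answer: $18000$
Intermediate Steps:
$t = -5$
$N = \sqrt{5} \approx 2.2361$
$B{\left(p,x \right)} = 3 x \sqrt{5}$ ($B{\left(p,x \right)} = 3 \left(\sqrt{5} x + 0\right) = 3 \left(x \sqrt{5} + 0\right) = 3 x \sqrt{5}$)
$w{\left(o,F \right)} = - 5 o$ ($w{\left(o,F \right)} = o \left(-5\right) = - 5 o$)
$w^{2}{\left(B{\left(-3,T{\left(6,-4 \right)} \right)},6 \right)} = \left(- 5 \cdot 3 \cdot 4 \sqrt{5}\right)^{2} = \left(- 5 \cdot 12 \sqrt{5}\right)^{2} = \left(- 60 \sqrt{5}\right)^{2} = 18000$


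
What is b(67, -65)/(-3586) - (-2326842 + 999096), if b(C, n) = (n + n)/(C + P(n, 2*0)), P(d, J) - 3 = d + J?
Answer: 2380648591/1793 ≈ 1.3277e+6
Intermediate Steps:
P(d, J) = 3 + J + d (P(d, J) = 3 + (d + J) = 3 + (J + d) = 3 + J + d)
b(C, n) = 2*n/(3 + C + n) (b(C, n) = (n + n)/(C + (3 + 2*0 + n)) = (2*n)/(C + (3 + 0 + n)) = (2*n)/(C + (3 + n)) = (2*n)/(3 + C + n) = 2*n/(3 + C + n))
b(67, -65)/(-3586) - (-2326842 + 999096) = (2*(-65)/(3 + 67 - 65))/(-3586) - (-2326842 + 999096) = (2*(-65)/5)*(-1/3586) - 1878/(1/((532 + 23) - 1262)) = (2*(-65)*(⅕))*(-1/3586) - 1878/(1/(555 - 1262)) = -26*(-1/3586) - 1878/(1/(-707)) = 13/1793 - 1878/(-1/707) = 13/1793 - 1878*(-707) = 13/1793 + 1327746 = 2380648591/1793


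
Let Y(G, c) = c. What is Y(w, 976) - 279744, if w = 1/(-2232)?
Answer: -278768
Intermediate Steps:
w = -1/2232 ≈ -0.00044803
Y(w, 976) - 279744 = 976 - 279744 = -278768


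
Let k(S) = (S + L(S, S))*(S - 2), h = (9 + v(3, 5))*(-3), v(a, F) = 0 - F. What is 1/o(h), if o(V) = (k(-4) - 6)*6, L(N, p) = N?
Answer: 1/252 ≈ 0.0039683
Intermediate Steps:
v(a, F) = -F
h = -12 (h = (9 - 1*5)*(-3) = (9 - 5)*(-3) = 4*(-3) = -12)
k(S) = 2*S*(-2 + S) (k(S) = (S + S)*(S - 2) = (2*S)*(-2 + S) = 2*S*(-2 + S))
o(V) = 252 (o(V) = (2*(-4)*(-2 - 4) - 6)*6 = (2*(-4)*(-6) - 6)*6 = (48 - 6)*6 = 42*6 = 252)
1/o(h) = 1/252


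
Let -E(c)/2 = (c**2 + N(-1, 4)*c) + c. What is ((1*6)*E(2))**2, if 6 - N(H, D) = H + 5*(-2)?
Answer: 230400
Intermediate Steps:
N(H, D) = 16 - H (N(H, D) = 6 - (H + 5*(-2)) = 6 - (H - 10) = 6 - (-10 + H) = 6 + (10 - H) = 16 - H)
E(c) = -36*c - 2*c**2 (E(c) = -2*((c**2 + (16 - 1*(-1))*c) + c) = -2*((c**2 + (16 + 1)*c) + c) = -2*((c**2 + 17*c) + c) = -2*(c**2 + 18*c) = -36*c - 2*c**2)
((1*6)*E(2))**2 = ((1*6)*(-2*2*(18 + 2)))**2 = (6*(-2*2*20))**2 = (6*(-80))**2 = (-480)**2 = 230400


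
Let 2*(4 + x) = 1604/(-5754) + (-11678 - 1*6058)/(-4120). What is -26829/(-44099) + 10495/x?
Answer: -124665292509171/23604835649 ≈ -5281.3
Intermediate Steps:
x = -5887961/2963310 (x = -4 + (1604/(-5754) + (-11678 - 1*6058)/(-4120))/2 = -4 + (1604*(-1/5754) + (-11678 - 6058)*(-1/4120))/2 = -4 + (-802/2877 - 17736*(-1/4120))/2 = -4 + (-802/2877 + 2217/515)/2 = -4 + (½)*(5965279/1481655) = -4 + 5965279/2963310 = -5887961/2963310 ≈ -1.9870)
-26829/(-44099) + 10495/x = -26829/(-44099) + 10495/(-5887961/2963310) = -26829*(-1/44099) + 10495*(-2963310/5887961) = 2439/4009 - 31099938450/5887961 = -124665292509171/23604835649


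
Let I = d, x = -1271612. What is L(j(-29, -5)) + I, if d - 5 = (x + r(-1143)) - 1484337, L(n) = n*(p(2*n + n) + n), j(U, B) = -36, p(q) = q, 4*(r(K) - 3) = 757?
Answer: -11002271/4 ≈ -2.7506e+6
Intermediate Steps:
r(K) = 769/4 (r(K) = 3 + (¼)*757 = 3 + 757/4 = 769/4)
L(n) = 4*n² (L(n) = n*((2*n + n) + n) = n*(3*n + n) = n*(4*n) = 4*n²)
d = -11023007/4 (d = 5 + ((-1271612 + 769/4) - 1484337) = 5 + (-5085679/4 - 1484337) = 5 - 11023027/4 = -11023007/4 ≈ -2.7558e+6)
I = -11023007/4 ≈ -2.7558e+6
L(j(-29, -5)) + I = 4*(-36)² - 11023007/4 = 4*1296 - 11023007/4 = 5184 - 11023007/4 = -11002271/4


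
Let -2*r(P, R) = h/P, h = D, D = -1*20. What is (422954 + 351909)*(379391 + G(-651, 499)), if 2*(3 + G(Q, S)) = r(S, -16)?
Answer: 146692892072471/499 ≈ 2.9397e+11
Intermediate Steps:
D = -20
h = -20
r(P, R) = 10/P (r(P, R) = -(-10)/P = 10/P)
G(Q, S) = -3 + 5/S (G(Q, S) = -3 + (10/S)/2 = -3 + 5/S)
(422954 + 351909)*(379391 + G(-651, 499)) = (422954 + 351909)*(379391 + (-3 + 5/499)) = 774863*(379391 + (-3 + 5*(1/499))) = 774863*(379391 + (-3 + 5/499)) = 774863*(379391 - 1492/499) = 774863*(189314617/499) = 146692892072471/499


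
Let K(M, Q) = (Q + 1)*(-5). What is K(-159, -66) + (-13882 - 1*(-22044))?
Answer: 8487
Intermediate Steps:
K(M, Q) = -5 - 5*Q (K(M, Q) = (1 + Q)*(-5) = -5 - 5*Q)
K(-159, -66) + (-13882 - 1*(-22044)) = (-5 - 5*(-66)) + (-13882 - 1*(-22044)) = (-5 + 330) + (-13882 + 22044) = 325 + 8162 = 8487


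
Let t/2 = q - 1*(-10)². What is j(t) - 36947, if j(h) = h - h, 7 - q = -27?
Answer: -36947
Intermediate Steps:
q = 34 (q = 7 - 1*(-27) = 7 + 27 = 34)
t = -132 (t = 2*(34 - 1*(-10)²) = 2*(34 - 1*100) = 2*(34 - 100) = 2*(-66) = -132)
j(h) = 0
j(t) - 36947 = 0 - 36947 = -36947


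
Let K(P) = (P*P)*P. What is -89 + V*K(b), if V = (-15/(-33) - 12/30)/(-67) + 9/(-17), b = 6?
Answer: -12750061/62645 ≈ -203.53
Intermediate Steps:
K(P) = P³ (K(P) = P²*P = P³)
V = -33216/62645 (V = (-15*(-1/33) - 12*1/30)*(-1/67) + 9*(-1/17) = (5/11 - ⅖)*(-1/67) - 9/17 = (3/55)*(-1/67) - 9/17 = -3/3685 - 9/17 = -33216/62645 ≈ -0.53023)
-89 + V*K(b) = -89 - 33216/62645*6³ = -89 - 33216/62645*216 = -89 - 7174656/62645 = -12750061/62645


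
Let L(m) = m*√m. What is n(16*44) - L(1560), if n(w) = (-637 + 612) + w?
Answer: 679 - 3120*√390 ≈ -60936.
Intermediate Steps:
n(w) = -25 + w
L(m) = m^(3/2)
n(16*44) - L(1560) = (-25 + 16*44) - 1560^(3/2) = (-25 + 704) - 3120*√390 = 679 - 3120*√390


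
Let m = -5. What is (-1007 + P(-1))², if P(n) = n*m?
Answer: 1004004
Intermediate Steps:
P(n) = -5*n (P(n) = n*(-5) = -5*n)
(-1007 + P(-1))² = (-1007 - 5*(-1))² = (-1007 + 5)² = (-1002)² = 1004004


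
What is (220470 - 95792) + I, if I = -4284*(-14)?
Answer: 184654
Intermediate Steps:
I = 59976
(220470 - 95792) + I = (220470 - 95792) + 59976 = 124678 + 59976 = 184654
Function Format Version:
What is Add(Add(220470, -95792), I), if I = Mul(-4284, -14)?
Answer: 184654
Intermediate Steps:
I = 59976
Add(Add(220470, -95792), I) = Add(Add(220470, -95792), 59976) = Add(124678, 59976) = 184654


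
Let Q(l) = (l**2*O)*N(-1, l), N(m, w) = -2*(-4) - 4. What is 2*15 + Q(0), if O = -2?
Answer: 30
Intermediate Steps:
N(m, w) = 4 (N(m, w) = 8 - 4 = 4)
Q(l) = -8*l**2 (Q(l) = (l**2*(-2))*4 = -2*l**2*4 = -8*l**2)
2*15 + Q(0) = 2*15 - 8*0**2 = 30 - 8*0 = 30 + 0 = 30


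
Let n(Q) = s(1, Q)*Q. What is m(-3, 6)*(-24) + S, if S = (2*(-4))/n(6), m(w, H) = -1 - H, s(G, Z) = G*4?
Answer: 503/3 ≈ 167.67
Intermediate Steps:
s(G, Z) = 4*G
n(Q) = 4*Q (n(Q) = (4*1)*Q = 4*Q)
S = -⅓ (S = (2*(-4))/((4*6)) = -8/24 = -8*1/24 = -⅓ ≈ -0.33333)
m(-3, 6)*(-24) + S = (-1 - 1*6)*(-24) - ⅓ = (-1 - 6)*(-24) - ⅓ = -7*(-24) - ⅓ = 168 - ⅓ = 503/3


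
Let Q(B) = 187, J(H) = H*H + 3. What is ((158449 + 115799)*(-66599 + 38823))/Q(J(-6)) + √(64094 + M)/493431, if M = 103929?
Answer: -7617512448/187 + √168023/493431 ≈ -4.0735e+7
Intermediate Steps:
J(H) = 3 + H² (J(H) = H² + 3 = 3 + H²)
((158449 + 115799)*(-66599 + 38823))/Q(J(-6)) + √(64094 + M)/493431 = ((158449 + 115799)*(-66599 + 38823))/187 + √(64094 + 103929)/493431 = (274248*(-27776))*(1/187) + √168023*(1/493431) = -7617512448*1/187 + √168023/493431 = -7617512448/187 + √168023/493431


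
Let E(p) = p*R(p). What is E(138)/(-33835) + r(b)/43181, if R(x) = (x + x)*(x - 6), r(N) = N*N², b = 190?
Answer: 14976778504/1461029135 ≈ 10.251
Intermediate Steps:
r(N) = N³
R(x) = 2*x*(-6 + x) (R(x) = (2*x)*(-6 + x) = 2*x*(-6 + x))
E(p) = 2*p²*(-6 + p) (E(p) = p*(2*p*(-6 + p)) = 2*p²*(-6 + p))
E(138)/(-33835) + r(b)/43181 = (2*138²*(-6 + 138))/(-33835) + 190³/43181 = (2*19044*132)*(-1/33835) + 6859000*(1/43181) = 5027616*(-1/33835) + 6859000/43181 = -5027616/33835 + 6859000/43181 = 14976778504/1461029135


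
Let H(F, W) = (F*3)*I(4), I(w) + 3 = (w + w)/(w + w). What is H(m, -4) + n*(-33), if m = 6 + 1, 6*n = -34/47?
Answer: -1787/47 ≈ -38.021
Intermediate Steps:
I(w) = -2 (I(w) = -3 + (w + w)/(w + w) = -3 + (2*w)/((2*w)) = -3 + (2*w)*(1/(2*w)) = -3 + 1 = -2)
n = -17/141 (n = (-34/47)/6 = (-34*1/47)/6 = (⅙)*(-34/47) = -17/141 ≈ -0.12057)
m = 7
H(F, W) = -6*F (H(F, W) = (F*3)*(-2) = (3*F)*(-2) = -6*F)
H(m, -4) + n*(-33) = -6*7 - 17/141*(-33) = -42 + 187/47 = -1787/47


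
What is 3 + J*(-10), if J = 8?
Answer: -77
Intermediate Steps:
3 + J*(-10) = 3 + 8*(-10) = 3 - 80 = -77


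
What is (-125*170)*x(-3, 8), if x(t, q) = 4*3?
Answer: -255000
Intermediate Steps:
x(t, q) = 12
(-125*170)*x(-3, 8) = -125*170*12 = -21250*12 = -255000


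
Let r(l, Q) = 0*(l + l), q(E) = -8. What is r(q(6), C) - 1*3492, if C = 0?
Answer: -3492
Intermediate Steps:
r(l, Q) = 0 (r(l, Q) = 0*(2*l) = 0)
r(q(6), C) - 1*3492 = 0 - 1*3492 = 0 - 3492 = -3492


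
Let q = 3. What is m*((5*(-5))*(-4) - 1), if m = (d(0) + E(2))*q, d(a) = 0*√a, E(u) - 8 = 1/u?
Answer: 5049/2 ≈ 2524.5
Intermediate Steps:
E(u) = 8 + 1/u
d(a) = 0
m = 51/2 (m = (0 + (8 + 1/2))*3 = (0 + (8 + ½))*3 = (0 + 17/2)*3 = (17/2)*3 = 51/2 ≈ 25.500)
m*((5*(-5))*(-4) - 1) = 51*((5*(-5))*(-4) - 1)/2 = 51*(-25*(-4) - 1)/2 = 51*(100 - 1)/2 = (51/2)*99 = 5049/2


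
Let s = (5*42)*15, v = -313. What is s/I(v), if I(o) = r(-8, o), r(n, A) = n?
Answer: -1575/4 ≈ -393.75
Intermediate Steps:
I(o) = -8
s = 3150 (s = 210*15 = 3150)
s/I(v) = 3150/(-8) = 3150*(-⅛) = -1575/4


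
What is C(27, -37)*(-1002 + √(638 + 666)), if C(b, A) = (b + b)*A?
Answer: 2001996 - 3996*√326 ≈ 1.9298e+6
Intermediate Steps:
C(b, A) = 2*A*b (C(b, A) = (2*b)*A = 2*A*b)
C(27, -37)*(-1002 + √(638 + 666)) = (2*(-37)*27)*(-1002 + √(638 + 666)) = -1998*(-1002 + √1304) = -1998*(-1002 + 2*√326) = 2001996 - 3996*√326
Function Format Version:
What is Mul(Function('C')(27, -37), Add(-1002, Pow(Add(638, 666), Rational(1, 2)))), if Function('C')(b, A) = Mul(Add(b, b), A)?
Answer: Add(2001996, Mul(-3996, Pow(326, Rational(1, 2)))) ≈ 1.9298e+6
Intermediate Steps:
Function('C')(b, A) = Mul(2, A, b) (Function('C')(b, A) = Mul(Mul(2, b), A) = Mul(2, A, b))
Mul(Function('C')(27, -37), Add(-1002, Pow(Add(638, 666), Rational(1, 2)))) = Mul(Mul(2, -37, 27), Add(-1002, Pow(Add(638, 666), Rational(1, 2)))) = Mul(-1998, Add(-1002, Pow(1304, Rational(1, 2)))) = Mul(-1998, Add(-1002, Mul(2, Pow(326, Rational(1, 2))))) = Add(2001996, Mul(-3996, Pow(326, Rational(1, 2))))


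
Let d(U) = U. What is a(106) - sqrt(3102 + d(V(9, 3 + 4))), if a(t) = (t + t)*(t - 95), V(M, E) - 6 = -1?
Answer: 2332 - sqrt(3107) ≈ 2276.3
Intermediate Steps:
V(M, E) = 5 (V(M, E) = 6 - 1 = 5)
a(t) = 2*t*(-95 + t) (a(t) = (2*t)*(-95 + t) = 2*t*(-95 + t))
a(106) - sqrt(3102 + d(V(9, 3 + 4))) = 2*106*(-95 + 106) - sqrt(3102 + 5) = 2*106*11 - sqrt(3107) = 2332 - sqrt(3107)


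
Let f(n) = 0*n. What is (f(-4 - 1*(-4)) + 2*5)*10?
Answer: 100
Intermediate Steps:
f(n) = 0
(f(-4 - 1*(-4)) + 2*5)*10 = (0 + 2*5)*10 = (0 + 10)*10 = 10*10 = 100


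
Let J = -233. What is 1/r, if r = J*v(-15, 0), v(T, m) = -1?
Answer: 1/233 ≈ 0.0042918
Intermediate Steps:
r = 233 (r = -233*(-1) = 233)
1/r = 1/233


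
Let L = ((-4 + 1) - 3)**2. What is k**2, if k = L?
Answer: 1296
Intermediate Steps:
L = 36 (L = (-3 - 3)**2 = (-6)**2 = 36)
k = 36
k**2 = 36**2 = 1296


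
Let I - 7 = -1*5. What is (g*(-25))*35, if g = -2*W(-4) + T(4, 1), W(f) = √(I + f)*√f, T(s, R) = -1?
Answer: 875 - 3500*√2 ≈ -4074.7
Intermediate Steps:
I = 2 (I = 7 - 1*5 = 7 - 5 = 2)
W(f) = √f*√(2 + f) (W(f) = √(2 + f)*√f = √f*√(2 + f))
g = -1 + 4*√2 (g = -2*√(-4)*√(2 - 4) - 1 = -2*2*I*√(-2) - 1 = -2*2*I*I*√2 - 1 = -(-4)*√2 - 1 = 4*√2 - 1 = -1 + 4*√2 ≈ 4.6569)
(g*(-25))*35 = ((-1 + 4*√2)*(-25))*35 = (25 - 100*√2)*35 = 875 - 3500*√2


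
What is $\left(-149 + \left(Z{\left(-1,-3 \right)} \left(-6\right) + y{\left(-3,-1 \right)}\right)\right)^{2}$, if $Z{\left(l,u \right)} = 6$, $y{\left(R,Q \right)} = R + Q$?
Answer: $35721$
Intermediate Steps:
$y{\left(R,Q \right)} = Q + R$
$\left(-149 + \left(Z{\left(-1,-3 \right)} \left(-6\right) + y{\left(-3,-1 \right)}\right)\right)^{2} = \left(-149 + \left(6 \left(-6\right) - 4\right)\right)^{2} = \left(-149 - 40\right)^{2} = \left(-189\right)^{2} = 35721$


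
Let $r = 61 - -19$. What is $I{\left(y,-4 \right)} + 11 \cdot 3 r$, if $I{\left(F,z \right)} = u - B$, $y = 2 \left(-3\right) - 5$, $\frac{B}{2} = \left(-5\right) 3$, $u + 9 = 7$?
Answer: $2668$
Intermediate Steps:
$u = -2$ ($u = -9 + 7 = -2$)
$B = -30$ ($B = 2 \left(\left(-5\right) 3\right) = 2 \left(-15\right) = -30$)
$r = 80$ ($r = 61 + 19 = 80$)
$y = -11$ ($y = -6 - 5 = -11$)
$I{\left(F,z \right)} = 28$ ($I{\left(F,z \right)} = -2 - -30 = -2 + 30 = 28$)
$I{\left(y,-4 \right)} + 11 \cdot 3 r = 28 + 11 \cdot 3 \cdot 80 = 28 + 33 \cdot 80 = 28 + 2640 = 2668$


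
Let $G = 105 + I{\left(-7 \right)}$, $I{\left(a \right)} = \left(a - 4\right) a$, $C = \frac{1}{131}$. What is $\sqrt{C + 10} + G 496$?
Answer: $90272 + \frac{\sqrt{171741}}{131} \approx 90275.0$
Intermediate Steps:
$C = \frac{1}{131} \approx 0.0076336$
$I{\left(a \right)} = a \left(-4 + a\right)$ ($I{\left(a \right)} = \left(-4 + a\right) a = a \left(-4 + a\right)$)
$G = 182$ ($G = 105 - 7 \left(-4 - 7\right) = 105 - -77 = 105 + 77 = 182$)
$\sqrt{C + 10} + G 496 = \sqrt{\frac{1}{131} + 10} + 182 \cdot 496 = \sqrt{\frac{1311}{131}} + 90272 = \frac{\sqrt{171741}}{131} + 90272 = 90272 + \frac{\sqrt{171741}}{131}$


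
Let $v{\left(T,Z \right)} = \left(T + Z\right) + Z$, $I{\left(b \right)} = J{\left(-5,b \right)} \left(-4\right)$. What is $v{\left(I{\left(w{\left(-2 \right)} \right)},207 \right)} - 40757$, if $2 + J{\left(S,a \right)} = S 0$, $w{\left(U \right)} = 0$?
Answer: $-40335$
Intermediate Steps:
$J{\left(S,a \right)} = -2$ ($J{\left(S,a \right)} = -2 + S 0 = -2 + 0 = -2$)
$I{\left(b \right)} = 8$ ($I{\left(b \right)} = \left(-2\right) \left(-4\right) = 8$)
$v{\left(T,Z \right)} = T + 2 Z$
$v{\left(I{\left(w{\left(-2 \right)} \right)},207 \right)} - 40757 = \left(8 + 2 \cdot 207\right) - 40757 = \left(8 + 414\right) - 40757 = 422 - 40757 = -40335$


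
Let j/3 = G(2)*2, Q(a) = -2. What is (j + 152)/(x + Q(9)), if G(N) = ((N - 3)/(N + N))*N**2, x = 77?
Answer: 146/75 ≈ 1.9467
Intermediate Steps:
G(N) = N*(-3 + N)/2 (G(N) = ((-3 + N)/((2*N)))*N**2 = ((-3 + N)*(1/(2*N)))*N**2 = ((-3 + N)/(2*N))*N**2 = N*(-3 + N)/2)
j = -6 (j = 3*(((1/2)*2*(-3 + 2))*2) = 3*(((1/2)*2*(-1))*2) = 3*(-1*2) = 3*(-2) = -6)
(j + 152)/(x + Q(9)) = (-6 + 152)/(77 - 2) = 146/75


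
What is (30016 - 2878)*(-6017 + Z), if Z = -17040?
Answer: -625720866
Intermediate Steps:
(30016 - 2878)*(-6017 + Z) = (30016 - 2878)*(-6017 - 17040) = 27138*(-23057) = -625720866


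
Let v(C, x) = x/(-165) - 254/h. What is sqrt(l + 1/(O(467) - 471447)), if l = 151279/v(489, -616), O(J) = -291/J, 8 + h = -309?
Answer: sqrt(46989290490401389451684070630)/1186805038620 ≈ 182.65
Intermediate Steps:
h = -317 (h = -8 - 309 = -317)
v(C, x) = 254/317 - x/165 (v(C, x) = x/(-165) - 254/(-317) = x*(-1/165) - 254*(-1/317) = -x/165 + 254/317 = 254/317 - x/165)
l = 719331645/21562 (l = 151279/(254/317 - 1/165*(-616)) = 151279/(254/317 + 56/15) = 151279/(21562/4755) = 151279*(4755/21562) = 719331645/21562 ≈ 33361.)
sqrt(l + 1/(O(467) - 471447)) = sqrt(719331645/21562 + 1/(-291/467 - 471447)) = sqrt(719331645/21562 + 1/(-220166040/467)) = sqrt(719331645/21562 - 467/220166040) = sqrt(79186199858133173/2373610077240) = sqrt(46989290490401389451684070630)/1186805038620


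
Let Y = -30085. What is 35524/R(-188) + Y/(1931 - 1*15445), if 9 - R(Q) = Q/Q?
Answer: 30019501/6757 ≈ 4442.7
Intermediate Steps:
R(Q) = 8 (R(Q) = 9 - Q/Q = 9 - 1*1 = 9 - 1 = 8)
35524/R(-188) + Y/(1931 - 1*15445) = 35524/8 - 30085/(1931 - 1*15445) = 35524*(1/8) - 30085/(1931 - 15445) = 8881/2 - 30085/(-13514) = 8881/2 - 30085*(-1/13514) = 8881/2 + 30085/13514 = 30019501/6757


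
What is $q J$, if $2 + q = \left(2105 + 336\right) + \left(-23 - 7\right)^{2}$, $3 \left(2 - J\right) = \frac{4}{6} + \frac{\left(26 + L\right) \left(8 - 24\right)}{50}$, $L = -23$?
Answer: $\frac{175112}{25} \approx 7004.5$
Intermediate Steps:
$J = \frac{472}{225}$ ($J = 2 - \frac{\frac{4}{6} + \frac{\left(26 - 23\right) \left(8 - 24\right)}{50}}{3} = 2 - \frac{4 \cdot \frac{1}{6} + 3 \left(-16\right) \frac{1}{50}}{3} = 2 - \frac{\frac{2}{3} - \frac{24}{25}}{3} = 2 - - \frac{22}{225} = 2 + \frac{22}{225} = \frac{472}{225} \approx 2.0978$)
$q = 3339$ ($q = -2 + \left(\left(2105 + 336\right) + \left(-23 - 7\right)^{2}\right) = -2 + \left(2441 + \left(-30\right)^{2}\right) = -2 + \left(2441 + 900\right) = -2 + 3341 = 3339$)
$q J = 3339 \cdot \frac{472}{225} = \frac{175112}{25}$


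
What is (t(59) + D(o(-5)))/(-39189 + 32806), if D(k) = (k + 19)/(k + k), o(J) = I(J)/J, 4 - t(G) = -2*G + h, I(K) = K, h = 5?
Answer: -127/6383 ≈ -0.019897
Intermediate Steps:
t(G) = -1 + 2*G (t(G) = 4 - (-2*G + 5) = 4 - (5 - 2*G) = 4 + (-5 + 2*G) = -1 + 2*G)
o(J) = 1 (o(J) = J/J = 1)
D(k) = (19 + k)/(2*k) (D(k) = (19 + k)/((2*k)) = (19 + k)*(1/(2*k)) = (19 + k)/(2*k))
(t(59) + D(o(-5)))/(-39189 + 32806) = ((-1 + 2*59) + (½)*(19 + 1)/1)/(-39189 + 32806) = ((-1 + 118) + (½)*1*20)/(-6383) = (117 + 10)*(-1/6383) = 127*(-1/6383) = -127/6383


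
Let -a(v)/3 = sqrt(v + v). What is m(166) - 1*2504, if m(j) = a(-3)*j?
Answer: -2504 - 498*I*sqrt(6) ≈ -2504.0 - 1219.8*I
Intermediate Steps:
a(v) = -3*sqrt(2)*sqrt(v) (a(v) = -3*sqrt(v + v) = -3*sqrt(2)*sqrt(v))
m(j) = -3*I*j*sqrt(6) (m(j) = (-3*sqrt(2)*sqrt(-3))*j = (-3*sqrt(2)*I*sqrt(3))*j = (-3*I*sqrt(6))*j = -3*I*j*sqrt(6))
m(166) - 1*2504 = -3*I*166*sqrt(6) - 1*2504 = -498*I*sqrt(6) - 2504 = -2504 - 498*I*sqrt(6)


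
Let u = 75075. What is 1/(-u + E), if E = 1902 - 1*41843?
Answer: -1/115016 ≈ -8.6944e-6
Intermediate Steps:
E = -39941 (E = 1902 - 41843 = -39941)
1/(-u + E) = 1/(-1*75075 - 39941) = 1/(-75075 - 39941) = 1/(-115016) = -1/115016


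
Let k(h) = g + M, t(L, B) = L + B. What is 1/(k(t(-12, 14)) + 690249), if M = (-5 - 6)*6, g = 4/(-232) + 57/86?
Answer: 1247/860659006 ≈ 1.4489e-6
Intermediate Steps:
t(L, B) = B + L
g = 805/1247 (g = 4*(-1/232) + 57*(1/86) = -1/58 + 57/86 = 805/1247 ≈ 0.64555)
M = -66 (M = -11*6 = -66)
k(h) = -81497/1247 (k(h) = 805/1247 - 66 = -81497/1247)
1/(k(t(-12, 14)) + 690249) = 1/(-81497/1247 + 690249) = 1/(860659006/1247) = 1247/860659006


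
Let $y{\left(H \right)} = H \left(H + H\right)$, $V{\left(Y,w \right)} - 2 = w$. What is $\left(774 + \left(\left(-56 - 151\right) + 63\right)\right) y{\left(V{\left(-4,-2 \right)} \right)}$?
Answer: $0$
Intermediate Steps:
$V{\left(Y,w \right)} = 2 + w$
$y{\left(H \right)} = 2 H^{2}$ ($y{\left(H \right)} = H 2 H = 2 H^{2}$)
$\left(774 + \left(\left(-56 - 151\right) + 63\right)\right) y{\left(V{\left(-4,-2 \right)} \right)} = \left(774 + \left(\left(-56 - 151\right) + 63\right)\right) 2 \left(2 - 2\right)^{2} = \left(774 + \left(-207 + 63\right)\right) 2 \cdot 0^{2} = \left(774 - 144\right) 2 \cdot 0 = 630 \cdot 0 = 0$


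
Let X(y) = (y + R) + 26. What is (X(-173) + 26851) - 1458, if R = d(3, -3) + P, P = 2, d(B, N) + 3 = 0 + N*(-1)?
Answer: 25248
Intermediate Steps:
d(B, N) = -3 - N (d(B, N) = -3 + (0 + N*(-1)) = -3 + (0 - N) = -3 - N)
R = 2 (R = (-3 - 1*(-3)) + 2 = (-3 + 3) + 2 = 0 + 2 = 2)
X(y) = 28 + y (X(y) = (y + 2) + 26 = (2 + y) + 26 = 28 + y)
(X(-173) + 26851) - 1458 = ((28 - 173) + 26851) - 1458 = (-145 + 26851) - 1458 = 26706 - 1458 = 25248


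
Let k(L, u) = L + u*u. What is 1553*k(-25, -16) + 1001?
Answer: 359744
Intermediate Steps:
k(L, u) = L + u²
1553*k(-25, -16) + 1001 = 1553*(-25 + (-16)²) + 1001 = 1553*(-25 + 256) + 1001 = 1553*231 + 1001 = 358743 + 1001 = 359744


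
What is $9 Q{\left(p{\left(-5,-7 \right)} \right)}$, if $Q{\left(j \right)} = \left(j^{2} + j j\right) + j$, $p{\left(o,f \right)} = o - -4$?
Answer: $9$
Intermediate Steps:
$p{\left(o,f \right)} = 4 + o$ ($p{\left(o,f \right)} = o + 4 = 4 + o$)
$Q{\left(j \right)} = j + 2 j^{2}$ ($Q{\left(j \right)} = \left(j^{2} + j^{2}\right) + j = 2 j^{2} + j = j + 2 j^{2}$)
$9 Q{\left(p{\left(-5,-7 \right)} \right)} = 9 \left(4 - 5\right) \left(1 + 2 \left(4 - 5\right)\right) = 9 \left(- (1 + 2 \left(-1\right))\right) = 9 \left(- (1 - 2)\right) = 9 \left(\left(-1\right) \left(-1\right)\right) = 9 \cdot 1 = 9$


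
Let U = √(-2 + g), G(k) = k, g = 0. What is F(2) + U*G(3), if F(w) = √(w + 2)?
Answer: 2 + 3*I*√2 ≈ 2.0 + 4.2426*I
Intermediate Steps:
U = I*√2 (U = √(-2 + 0) = √(-2) = I*√2 ≈ 1.4142*I)
F(w) = √(2 + w)
F(2) + U*G(3) = √(2 + 2) + (I*√2)*3 = √4 + 3*I*√2 = 2 + 3*I*√2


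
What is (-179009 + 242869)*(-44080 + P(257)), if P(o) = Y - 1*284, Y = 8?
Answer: -2832574160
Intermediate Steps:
P(o) = -276 (P(o) = 8 - 1*284 = 8 - 284 = -276)
(-179009 + 242869)*(-44080 + P(257)) = (-179009 + 242869)*(-44080 - 276) = 63860*(-44356) = -2832574160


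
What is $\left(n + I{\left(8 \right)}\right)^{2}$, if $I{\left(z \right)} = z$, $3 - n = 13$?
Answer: $4$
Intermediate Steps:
$n = -10$ ($n = 3 - 13 = -10$)
$\left(n + I{\left(8 \right)}\right)^{2} = \left(-10 + 8\right)^{2} = \left(-2\right)^{2} = 4$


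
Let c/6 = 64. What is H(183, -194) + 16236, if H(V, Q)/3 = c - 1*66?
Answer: 17190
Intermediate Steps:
c = 384 (c = 6*64 = 384)
H(V, Q) = 954 (H(V, Q) = 3*(384 - 1*66) = 3*(384 - 66) = 3*318 = 954)
H(183, -194) + 16236 = 954 + 16236 = 17190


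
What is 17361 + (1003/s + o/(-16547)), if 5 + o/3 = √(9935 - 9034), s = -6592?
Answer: 1893683604703/109077824 - 3*√901/16547 ≈ 17361.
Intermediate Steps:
o = -15 + 3*√901 (o = -15 + 3*√(9935 - 9034) = -15 + 3*√901 ≈ 75.050)
17361 + (1003/s + o/(-16547)) = 17361 + (1003/(-6592) + (-15 + 3*√901)/(-16547)) = 17361 + (1003*(-1/6592) + (-15 + 3*√901)*(-1/16547)) = 17361 + (-1003/6592 + (15/16547 - 3*√901/16547)) = 17361 + (-16497761/109077824 - 3*√901/16547) = 1893683604703/109077824 - 3*√901/16547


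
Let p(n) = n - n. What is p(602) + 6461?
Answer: 6461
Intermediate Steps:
p(n) = 0
p(602) + 6461 = 0 + 6461 = 6461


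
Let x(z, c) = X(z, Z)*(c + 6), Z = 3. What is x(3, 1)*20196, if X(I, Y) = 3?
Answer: 424116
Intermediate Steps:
x(z, c) = 18 + 3*c (x(z, c) = 3*(c + 6) = 3*(6 + c) = 18 + 3*c)
x(3, 1)*20196 = (18 + 3*1)*20196 = (18 + 3)*20196 = 21*20196 = 424116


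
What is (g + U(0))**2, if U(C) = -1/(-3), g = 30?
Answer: 8281/9 ≈ 920.11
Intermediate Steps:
U(C) = 1/3 (U(C) = -1*(-1/3) = 1/3)
(g + U(0))**2 = (30 + 1/3)**2 = (91/3)**2 = 8281/9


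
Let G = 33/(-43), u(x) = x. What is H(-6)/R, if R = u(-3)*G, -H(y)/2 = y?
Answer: 172/33 ≈ 5.2121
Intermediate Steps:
H(y) = -2*y
G = -33/43 (G = 33*(-1/43) = -33/43 ≈ -0.76744)
R = 99/43 (R = -3*(-33/43) = 99/43 ≈ 2.3023)
H(-6)/R = (-2*(-6))/(99/43) = 12*(43/99) = 172/33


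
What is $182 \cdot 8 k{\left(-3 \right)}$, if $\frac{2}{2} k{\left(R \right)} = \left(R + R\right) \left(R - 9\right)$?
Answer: $104832$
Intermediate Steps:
$k{\left(R \right)} = 2 R \left(-9 + R\right)$ ($k{\left(R \right)} = \left(R + R\right) \left(R - 9\right) = 2 R \left(-9 + R\right)$)
$182 \cdot 8 k{\left(-3 \right)} = 182 \cdot 8 \cdot 2 \left(-3\right) \left(-9 - 3\right) = 1456 \cdot 2 \left(-3\right) \left(-12\right) = 1456 \cdot 72 = 104832$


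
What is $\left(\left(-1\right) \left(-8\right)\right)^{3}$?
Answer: $512$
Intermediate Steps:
$\left(\left(-1\right) \left(-8\right)\right)^{3} = 8^{3} = 512$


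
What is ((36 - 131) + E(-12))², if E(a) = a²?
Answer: 2401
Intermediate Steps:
((36 - 131) + E(-12))² = ((36 - 131) + (-12)²)² = (-95 + 144)² = 49² = 2401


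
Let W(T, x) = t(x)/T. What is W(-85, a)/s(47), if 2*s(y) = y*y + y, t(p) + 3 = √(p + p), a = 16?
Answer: 1/31960 - √2/23970 ≈ -2.7710e-5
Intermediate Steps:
t(p) = -3 + √2*√p (t(p) = -3 + √(p + p) = -3 + √(2*p) = -3 + √2*√p)
W(T, x) = (-3 + √2*√x)/T
s(y) = y/2 + y²/2 (s(y) = (y*y + y)/2 = (y² + y)/2 = (y + y²)/2 = y/2 + y²/2)
W(-85, a)/s(47) = ((-3 + √2*√16)/(-85))/(((½)*47*(1 + 47))) = (-(-3 + √2*4)/85)/(((½)*47*48)) = -(-3 + 4*√2)/85/1128 = (3/85 - 4*√2/85)*(1/1128) = 1/31960 - √2/23970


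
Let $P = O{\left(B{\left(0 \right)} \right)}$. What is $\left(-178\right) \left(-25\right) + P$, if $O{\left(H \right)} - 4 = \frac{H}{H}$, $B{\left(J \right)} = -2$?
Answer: $4455$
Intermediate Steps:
$O{\left(H \right)} = 5$ ($O{\left(H \right)} = 4 + \frac{H}{H} = 4 + 1 = 5$)
$P = 5$
$\left(-178\right) \left(-25\right) + P = \left(-178\right) \left(-25\right) + 5 = 4450 + 5 = 4455$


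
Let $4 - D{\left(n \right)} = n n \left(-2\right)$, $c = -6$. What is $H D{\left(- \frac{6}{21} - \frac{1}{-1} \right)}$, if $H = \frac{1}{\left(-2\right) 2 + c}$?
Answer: $- \frac{123}{245} \approx -0.50204$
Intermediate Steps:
$D{\left(n \right)} = 4 + 2 n^{2}$ ($D{\left(n \right)} = 4 - n n \left(-2\right) = 4 - n^{2} \left(-2\right) = 4 - - 2 n^{2} = 4 + 2 n^{2}$)
$H = - \frac{1}{10}$ ($H = \frac{1}{\left(-2\right) 2 - 6} = \frac{1}{-4 - 6} = \frac{1}{-10} = - \frac{1}{10} \approx -0.1$)
$H D{\left(- \frac{6}{21} - \frac{1}{-1} \right)} = - \frac{4 + 2 \left(- \frac{6}{21} - \frac{1}{-1}\right)^{2}}{10} = - \frac{4 + 2 \left(\left(-6\right) \frac{1}{21} - -1\right)^{2}}{10} = - \frac{4 + 2 \left(- \frac{2}{7} + 1\right)^{2}}{10} = - \frac{4 + 2 \left(\frac{5}{7}\right)^{2}}{10} = - \frac{4 + 2 \cdot \frac{25}{49}}{10} = - \frac{4 + \frac{50}{49}}{10} = \left(- \frac{1}{10}\right) \frac{246}{49} = - \frac{123}{245}$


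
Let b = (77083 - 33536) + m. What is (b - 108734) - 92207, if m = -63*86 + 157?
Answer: -162655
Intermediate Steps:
m = -5261 (m = -5418 + 157 = -5261)
b = 38286 (b = (77083 - 33536) - 5261 = 43547 - 5261 = 38286)
(b - 108734) - 92207 = (38286 - 108734) - 92207 = -70448 - 92207 = -162655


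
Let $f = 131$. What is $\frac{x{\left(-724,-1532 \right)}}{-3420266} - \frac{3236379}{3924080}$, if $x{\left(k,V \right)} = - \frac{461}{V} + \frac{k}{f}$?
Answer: $- \frac{277688904450158141}{336695886007556720} \approx -0.82475$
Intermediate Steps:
$x{\left(k,V \right)} = - \frac{461}{V} + \frac{k}{131}$
$\frac{x{\left(-724,-1532 \right)}}{-3420266} - \frac{3236379}{3924080} = \frac{- \frac{461}{-1532} + \frac{1}{131} \left(-724\right)}{-3420266} - \frac{3236379}{3924080} = \left(\left(-461\right) \left(- \frac{1}{1532}\right) - \frac{724}{131}\right) \left(- \frac{1}{3420266}\right) - \frac{3236379}{3924080} = \left(\frac{461}{1532} - \frac{724}{131}\right) \left(- \frac{1}{3420266}\right) - \frac{3236379}{3924080} = \left(- \frac{1048777}{200692}\right) \left(- \frac{1}{3420266}\right) - \frac{3236379}{3924080} = \frac{1048777}{686420024072} - \frac{3236379}{3924080} = - \frac{277688904450158141}{336695886007556720}$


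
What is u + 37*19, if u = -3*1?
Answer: 700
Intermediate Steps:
u = -3
u + 37*19 = -3 + 37*19 = -3 + 703 = 700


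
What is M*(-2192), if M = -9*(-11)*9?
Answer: -1953072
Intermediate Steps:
M = 891 (M = 99*9 = 891)
M*(-2192) = 891*(-2192) = -1953072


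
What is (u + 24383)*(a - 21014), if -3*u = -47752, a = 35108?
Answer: 567992898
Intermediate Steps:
u = 47752/3 (u = -⅓*(-47752) = 47752/3 ≈ 15917.)
(u + 24383)*(a - 21014) = (47752/3 + 24383)*(35108 - 21014) = (120901/3)*14094 = 567992898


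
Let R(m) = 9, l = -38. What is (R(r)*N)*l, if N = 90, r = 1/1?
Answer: -30780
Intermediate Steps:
r = 1
(R(r)*N)*l = (9*90)*(-38) = 810*(-38) = -30780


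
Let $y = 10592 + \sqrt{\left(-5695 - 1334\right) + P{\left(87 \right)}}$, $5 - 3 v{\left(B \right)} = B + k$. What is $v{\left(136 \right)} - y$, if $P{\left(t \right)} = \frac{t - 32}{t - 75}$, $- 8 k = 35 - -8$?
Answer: $- \frac{85071}{8} - \frac{i \sqrt{252879}}{6} \approx -10634.0 - 83.812 i$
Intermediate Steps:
$k = - \frac{43}{8}$ ($k = - \frac{35 - -8}{8} = - \frac{35 + 8}{8} = \left(- \frac{1}{8}\right) 43 = - \frac{43}{8} \approx -5.375$)
$P{\left(t \right)} = \frac{-32 + t}{-75 + t}$
$v{\left(B \right)} = \frac{83}{24} - \frac{B}{3}$ ($v{\left(B \right)} = \frac{5}{3} - \frac{B - \frac{43}{8}}{3} = \frac{5}{3} - \frac{- \frac{43}{8} + B}{3} = \frac{5}{3} - \left(- \frac{43}{24} + \frac{B}{3}\right) = \frac{83}{24} - \frac{B}{3}$)
$y = 10592 + \frac{i \sqrt{252879}}{6}$ ($y = 10592 + \sqrt{\left(-5695 - 1334\right) + \frac{-32 + 87}{-75 + 87}} = 10592 + \sqrt{-7029 + \frac{1}{12} \cdot 55} = 10592 + \sqrt{-7029 + \frac{55}{12}} = 10592 + \sqrt{- \frac{84293}{12}} = 10592 + \frac{i \sqrt{252879}}{6} \approx 10592.0 + 83.812 i$)
$v{\left(136 \right)} - y = \left(\frac{83}{24} - \frac{136}{3}\right) - \left(10592 + \frac{i \sqrt{252879}}{6}\right) = - \frac{335}{8} - \left(10592 + \frac{i \sqrt{252879}}{6}\right) = - \frac{85071}{8} - \frac{i \sqrt{252879}}{6}$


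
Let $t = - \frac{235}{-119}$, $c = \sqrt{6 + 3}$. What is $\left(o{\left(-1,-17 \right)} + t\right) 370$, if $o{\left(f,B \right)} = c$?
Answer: $\frac{219040}{119} \approx 1840.7$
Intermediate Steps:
$c = 3$ ($c = \sqrt{9} = 3$)
$o{\left(f,B \right)} = 3$
$t = \frac{235}{119}$ ($t = \left(-235\right) \left(- \frac{1}{119}\right) = \frac{235}{119} \approx 1.9748$)
$\left(o{\left(-1,-17 \right)} + t\right) 370 = \left(3 + \frac{235}{119}\right) 370 = \frac{592}{119} \cdot 370 = \frac{219040}{119}$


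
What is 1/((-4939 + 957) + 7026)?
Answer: 1/3044 ≈ 0.00032852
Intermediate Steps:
1/((-4939 + 957) + 7026) = 1/(-3982 + 7026) = 1/3044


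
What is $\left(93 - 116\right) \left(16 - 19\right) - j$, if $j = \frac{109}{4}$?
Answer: $\frac{167}{4} \approx 41.75$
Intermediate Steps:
$j = \frac{109}{4}$ ($j = 109 \cdot \frac{1}{4} = \frac{109}{4} \approx 27.25$)
$\left(93 - 116\right) \left(16 - 19\right) - j = \left(93 - 116\right) \left(16 - 19\right) - \frac{109}{4} = \left(-23\right) \left(-3\right) - \frac{109}{4} = 69 - \frac{109}{4} = \frac{167}{4}$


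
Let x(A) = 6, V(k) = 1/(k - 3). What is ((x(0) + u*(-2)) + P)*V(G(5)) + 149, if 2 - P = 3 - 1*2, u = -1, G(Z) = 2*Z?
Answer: 1052/7 ≈ 150.29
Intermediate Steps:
V(k) = 1/(-3 + k)
P = 1 (P = 2 - (3 - 1*2) = 2 - (3 - 2) = 2 - 1*1 = 2 - 1 = 1)
((x(0) + u*(-2)) + P)*V(G(5)) + 149 = ((6 - 1*(-2)) + 1)/(-3 + 2*5) + 149 = ((6 + 2) + 1)/(-3 + 10) + 149 = (8 + 1)/7 + 149 = 9*(1/7) + 149 = 9/7 + 149 = 1052/7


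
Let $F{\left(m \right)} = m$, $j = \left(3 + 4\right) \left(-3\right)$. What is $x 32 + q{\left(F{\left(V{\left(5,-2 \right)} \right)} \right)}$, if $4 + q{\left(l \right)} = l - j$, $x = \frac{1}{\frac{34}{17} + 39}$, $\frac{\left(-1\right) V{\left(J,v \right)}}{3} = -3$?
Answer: $\frac{1098}{41} \approx 26.78$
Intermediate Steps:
$V{\left(J,v \right)} = 9$ ($V{\left(J,v \right)} = \left(-3\right) \left(-3\right) = 9$)
$x = \frac{1}{41}$ ($x = \frac{1}{34 \cdot \frac{1}{17} + 39} = \frac{1}{2 + 39} = \frac{1}{41} \approx 0.02439$)
$j = -21$ ($j = 7 \left(-3\right) = -21$)
$q{\left(l \right)} = 17 + l$ ($q{\left(l \right)} = -4 + \left(l - -21\right) = -4 + \left(l + 21\right) = -4 + \left(21 + l\right) = 17 + l$)
$x 32 + q{\left(F{\left(V{\left(5,-2 \right)} \right)} \right)} = \frac{1}{41} \cdot 32 + \left(17 + 9\right) = \frac{32}{41} + 26 = \frac{1098}{41}$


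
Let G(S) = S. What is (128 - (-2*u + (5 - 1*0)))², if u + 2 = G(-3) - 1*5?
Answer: 10609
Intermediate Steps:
u = -10 (u = -2 + (-3 - 1*5) = -2 + (-3 - 5) = -2 - 8 = -10)
(128 - (-2*u + (5 - 1*0)))² = (128 - (-2*(-10) + (5 - 1*0)))² = (128 - (20 + (5 + 0)))² = (128 - (20 + 5))² = (128 - 1*25)² = (128 - 25)² = 103² = 10609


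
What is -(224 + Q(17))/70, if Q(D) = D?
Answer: -241/70 ≈ -3.4429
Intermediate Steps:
-(224 + Q(17))/70 = -(224 + 17)/70 = -241/70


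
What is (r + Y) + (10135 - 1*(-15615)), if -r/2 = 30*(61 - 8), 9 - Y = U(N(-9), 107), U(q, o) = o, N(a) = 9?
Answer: 22472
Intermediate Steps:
Y = -98 (Y = 9 - 1*107 = 9 - 107 = -98)
r = -3180 (r = -60*(61 - 8) = -60*53 = -2*1590 = -3180)
(r + Y) + (10135 - 1*(-15615)) = (-3180 - 98) + (10135 - 1*(-15615)) = -3278 + (10135 + 15615) = -3278 + 25750 = 22472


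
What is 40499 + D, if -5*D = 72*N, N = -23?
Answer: 204151/5 ≈ 40830.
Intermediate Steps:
D = 1656/5 (D = -72*(-23)/5 = -⅕*(-1656) = 1656/5 ≈ 331.20)
40499 + D = 40499 + 1656/5 = 204151/5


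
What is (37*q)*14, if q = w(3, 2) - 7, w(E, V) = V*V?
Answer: -1554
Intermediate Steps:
w(E, V) = V**2
q = -3 (q = 2**2 - 7 = 4 - 7 = -3)
(37*q)*14 = (37*(-3))*14 = -111*14 = -1554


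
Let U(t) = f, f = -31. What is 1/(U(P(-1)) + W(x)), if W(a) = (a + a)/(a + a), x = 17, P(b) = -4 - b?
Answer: -1/30 ≈ -0.033333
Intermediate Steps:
U(t) = -31
W(a) = 1 (W(a) = (2*a)/((2*a)) = (2*a)*(1/(2*a)) = 1)
1/(U(P(-1)) + W(x)) = 1/(-31 + 1) = 1/(-30) = -1/30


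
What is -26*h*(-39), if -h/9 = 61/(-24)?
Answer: 92781/4 ≈ 23195.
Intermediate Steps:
h = 183/8 (h = -549/(-24) = -549*(-1)/24 = -9*(-61/24) = 183/8 ≈ 22.875)
-26*h*(-39) = -26*183/8*(-39) = -2379/4*(-39) = 92781/4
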